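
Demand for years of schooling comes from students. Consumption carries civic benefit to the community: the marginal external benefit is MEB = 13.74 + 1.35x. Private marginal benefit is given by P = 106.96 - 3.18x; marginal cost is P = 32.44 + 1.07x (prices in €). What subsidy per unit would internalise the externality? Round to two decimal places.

Social marginal benefit = demand + MEB = 120.70 - 1.83x.
Set SMB = MC: 120.70 - 1.83x = 32.44 + 1.07x → x* = 30.4345.
The Pigouvian subsidy equals MEB at x*: 13.74 + 1.35×30.4345 = 54.8266.

subsidy = €54.83 per unit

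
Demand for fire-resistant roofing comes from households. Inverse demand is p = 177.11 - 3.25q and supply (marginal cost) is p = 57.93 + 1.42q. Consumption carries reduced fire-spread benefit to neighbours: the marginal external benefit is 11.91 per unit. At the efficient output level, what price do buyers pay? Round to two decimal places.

Social marginal benefit = demand + MEB = 189.02 - 3.25q.
Set SMB = MC: 189.02 - 3.25q = 57.93 + 1.42q → q* = 28.0707.
Consumer price on the demand curve at q*: 177.11 − 3.25×28.0707 = 85.8802.

P = 85.88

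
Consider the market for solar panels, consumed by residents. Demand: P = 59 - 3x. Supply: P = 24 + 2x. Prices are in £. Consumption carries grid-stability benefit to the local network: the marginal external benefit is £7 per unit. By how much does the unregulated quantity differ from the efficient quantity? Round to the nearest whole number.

1 units

Market equilibrium (private): 24 + 2x = 59 - 3x → x_m = 7.0000.
Social marginal benefit = demand + MEB = 66 - 3x.
Set SMB = MC: 66 - 3x = 24 + 2x → x* = 8.4000.
Gap = |7.0000 − 8.4000| = 1.4000.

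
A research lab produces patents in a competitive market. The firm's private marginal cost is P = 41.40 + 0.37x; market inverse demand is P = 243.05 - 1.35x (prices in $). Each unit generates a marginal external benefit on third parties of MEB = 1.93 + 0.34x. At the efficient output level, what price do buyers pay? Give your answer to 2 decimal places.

Social marginal cost = private MC − MEB = 39.47 + 0.03x.
Set SMC = demand: 39.47 + 0.03x = 243.05 - 1.35x → x* = 147.5217.
Consumer price on the demand curve at x*: 243.05 − 1.35×147.5217 = 43.8957.

P = $43.90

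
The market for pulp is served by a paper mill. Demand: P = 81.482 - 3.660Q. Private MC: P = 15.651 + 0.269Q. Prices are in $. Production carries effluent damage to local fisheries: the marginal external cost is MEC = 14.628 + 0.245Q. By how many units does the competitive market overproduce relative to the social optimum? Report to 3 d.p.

4.488 units

Market equilibrium (private): 15.651 + 0.269Q = 81.482 - 3.660Q → Q_m = 16.7552.
Social marginal cost = private MC + MEC = 30.279 + 0.514Q.
Set SMC = demand: 30.279 + 0.514Q = 81.482 - 3.660Q → Q* = 12.2671.
Gap = |16.7552 − 12.2671| = 4.4881.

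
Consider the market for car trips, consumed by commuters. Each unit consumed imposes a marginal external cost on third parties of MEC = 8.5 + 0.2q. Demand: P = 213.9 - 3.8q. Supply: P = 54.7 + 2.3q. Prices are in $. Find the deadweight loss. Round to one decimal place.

DWL = $14.9

Market equilibrium (private): 54.7 + 2.3q = 213.9 - 3.8q → q_m = 26.0984.
Social marginal benefit = demand − MEC = 205.4 - 4.0q.
Set SMB = MC: 205.4 - 4.0q = 54.7 + 2.3q → q* = 23.9206.
The welfare-loss triangle has base |q_m − q*| and height MEC(q_m) (the vertical gap between SMB and MC is zero at q* and MEC at q_m).
DWL = ½ × 2.1778 × 13.7197 = 14.9394.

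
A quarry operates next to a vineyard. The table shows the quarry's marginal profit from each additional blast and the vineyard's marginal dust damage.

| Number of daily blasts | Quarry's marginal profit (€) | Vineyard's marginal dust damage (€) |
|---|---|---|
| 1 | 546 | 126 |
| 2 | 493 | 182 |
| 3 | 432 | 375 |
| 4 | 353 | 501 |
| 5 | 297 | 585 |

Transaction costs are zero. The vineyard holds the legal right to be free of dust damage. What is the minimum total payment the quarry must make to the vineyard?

€683

Efficient level: marginal profit ≥ marginal dust damage through level 3, so k* = 3.
With the vineyard holding the right, the quarry must at least compensate total damage at k*: 126 + 182 + 375 = 683.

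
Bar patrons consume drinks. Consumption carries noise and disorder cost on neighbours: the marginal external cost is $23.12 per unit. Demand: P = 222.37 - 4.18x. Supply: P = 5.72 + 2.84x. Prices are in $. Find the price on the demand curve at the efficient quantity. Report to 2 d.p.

Social marginal benefit = demand − MEC = 199.25 - 4.18x.
Set SMB = MC: 199.25 - 4.18x = 5.72 + 2.84x → x* = 27.5684.
Consumer price on the demand curve at x*: 222.37 − 4.18×27.5684 = 107.1341.

P = $107.13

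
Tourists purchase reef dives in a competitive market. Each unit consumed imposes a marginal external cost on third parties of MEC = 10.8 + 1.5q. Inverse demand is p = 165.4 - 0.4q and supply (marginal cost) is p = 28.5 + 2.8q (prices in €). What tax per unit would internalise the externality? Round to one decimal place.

tax = €51.0 per unit

Social marginal benefit = demand − MEC = 154.6 - 1.9q.
Set SMB = MC: 154.6 - 1.9q = 28.5 + 2.8q → q* = 26.8298.
The Pigouvian tax equals MEC at q*: 10.8 + 1.5×26.8298 = 51.0447.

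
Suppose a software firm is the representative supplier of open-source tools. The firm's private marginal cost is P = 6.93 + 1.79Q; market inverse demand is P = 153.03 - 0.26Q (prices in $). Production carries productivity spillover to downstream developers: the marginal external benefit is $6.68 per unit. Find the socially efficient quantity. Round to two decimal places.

Q* = 74.53

Social marginal cost = private MC − MEB = 0.25 + 1.79Q.
Set SMC = demand: 0.25 + 1.79Q = 153.03 - 0.26Q → Q* = 74.5268.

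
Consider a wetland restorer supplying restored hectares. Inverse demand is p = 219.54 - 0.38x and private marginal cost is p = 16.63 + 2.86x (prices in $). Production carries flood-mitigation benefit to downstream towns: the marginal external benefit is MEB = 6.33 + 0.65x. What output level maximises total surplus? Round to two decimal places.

x* = 80.79

Social marginal cost = private MC − MEB = 10.30 + 2.21x.
Set SMC = demand: 10.30 + 2.21x = 219.54 - 0.38x → x* = 80.7876.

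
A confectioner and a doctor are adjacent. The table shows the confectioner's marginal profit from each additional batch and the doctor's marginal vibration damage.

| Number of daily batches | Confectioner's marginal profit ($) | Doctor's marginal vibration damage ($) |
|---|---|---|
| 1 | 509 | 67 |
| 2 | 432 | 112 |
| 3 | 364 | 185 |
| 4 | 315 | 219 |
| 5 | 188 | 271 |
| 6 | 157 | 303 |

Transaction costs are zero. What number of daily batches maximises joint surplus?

Bargaining reaches the level where marginal profit last exceeds marginal vibration damage.
That holds through level 4 (315 ≥ 219) but not at 5 (188 < 271).

4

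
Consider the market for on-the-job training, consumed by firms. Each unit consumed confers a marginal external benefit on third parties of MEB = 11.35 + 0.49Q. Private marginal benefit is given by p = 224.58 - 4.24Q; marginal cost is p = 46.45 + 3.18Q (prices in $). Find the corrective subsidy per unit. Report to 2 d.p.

Social marginal benefit = demand + MEB = 235.93 - 3.75Q.
Set SMB = MC: 235.93 - 3.75Q = 46.45 + 3.18Q → Q* = 27.3420.
The Pigouvian subsidy equals MEB at Q*: 11.35 + 0.49×27.3420 = 24.7476.

subsidy = $24.75 per unit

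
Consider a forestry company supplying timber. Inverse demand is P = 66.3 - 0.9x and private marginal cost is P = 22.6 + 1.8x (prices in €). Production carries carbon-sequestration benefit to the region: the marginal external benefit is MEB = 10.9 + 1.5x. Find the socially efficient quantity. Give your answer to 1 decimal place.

x* = 45.5

Social marginal cost = private MC − MEB = 11.7 + 0.3x.
Set SMC = demand: 11.7 + 0.3x = 66.3 - 0.9x → x* = 45.5000.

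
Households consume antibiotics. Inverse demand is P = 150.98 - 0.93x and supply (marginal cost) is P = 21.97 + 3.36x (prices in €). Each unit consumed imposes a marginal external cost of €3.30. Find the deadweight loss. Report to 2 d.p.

DWL = €1.27

Market equilibrium (private): 21.97 + 3.36x = 150.98 - 0.93x → x_m = 30.0723.
Social marginal benefit = demand − MEC = 147.68 - 0.93x.
Set SMB = MC: 147.68 - 0.93x = 21.97 + 3.36x → x* = 29.3030.
Height of the DWL triangle at x_m is MC(x_m) − SMB(x_m) = MEC(x_m) = 3.3000.
DWL = ½ × 0.7693 × 3.3000 = 1.2693.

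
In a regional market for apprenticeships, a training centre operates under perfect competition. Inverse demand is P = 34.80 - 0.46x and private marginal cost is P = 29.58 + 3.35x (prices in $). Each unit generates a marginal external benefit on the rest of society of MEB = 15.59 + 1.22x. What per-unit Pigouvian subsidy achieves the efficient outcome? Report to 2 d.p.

Social marginal cost = private MC − MEB = 13.99 + 2.13x.
Set SMC = demand: 13.99 + 2.13x = 34.80 - 0.46x → x* = 8.0347.
The Pigouvian subsidy equals MEB at x*: 15.59 + 1.22×8.0347 = 25.3923.

subsidy = $25.39 per unit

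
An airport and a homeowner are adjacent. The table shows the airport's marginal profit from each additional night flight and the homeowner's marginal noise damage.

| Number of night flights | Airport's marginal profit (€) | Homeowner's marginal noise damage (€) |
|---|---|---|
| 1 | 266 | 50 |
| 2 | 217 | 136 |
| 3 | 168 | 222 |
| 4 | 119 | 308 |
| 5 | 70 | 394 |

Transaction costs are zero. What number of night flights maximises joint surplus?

2

Bargaining reaches the level where marginal profit last exceeds marginal noise damage.
That holds through level 2 (217 ≥ 136) but not at 3 (168 < 222).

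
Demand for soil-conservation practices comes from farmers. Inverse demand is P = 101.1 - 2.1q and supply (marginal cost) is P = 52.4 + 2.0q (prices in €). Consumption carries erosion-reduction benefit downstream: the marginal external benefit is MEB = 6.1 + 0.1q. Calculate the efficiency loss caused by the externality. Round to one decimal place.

Market equilibrium (private): 52.4 + 2.0q = 101.1 - 2.1q → q_m = 11.8780.
Social marginal benefit = demand + MEB = 107.2 - 2.0q.
Set SMB = MC: 107.2 - 2.0q = 52.4 + 2.0q → q* = 13.7000.
Between q* and q_m the wedge SMB − MC runs linearly from 0 to MEB(q_m), so the loss is a triangle.
DWL = ½ × 1.8220 × 7.2878 = 6.6392.

DWL = €6.6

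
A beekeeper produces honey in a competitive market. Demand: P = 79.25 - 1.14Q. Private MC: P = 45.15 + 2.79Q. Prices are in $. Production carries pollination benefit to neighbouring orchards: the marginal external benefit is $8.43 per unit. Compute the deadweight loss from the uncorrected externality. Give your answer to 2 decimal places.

DWL = $9.04

Market equilibrium (private): 45.15 + 2.79Q = 79.25 - 1.14Q → Q_m = 8.6768.
Social marginal cost = private MC − MEB = 36.72 + 2.79Q.
Set SMC = demand: 36.72 + 2.79Q = 79.25 - 1.14Q → Q* = 10.8219.
Between Q* and Q_m the wedge demand − SMC runs linearly from 0 to MEB(Q_m), so the loss is a triangle.
DWL = ½ × 2.1451 × 8.4300 = 9.0416.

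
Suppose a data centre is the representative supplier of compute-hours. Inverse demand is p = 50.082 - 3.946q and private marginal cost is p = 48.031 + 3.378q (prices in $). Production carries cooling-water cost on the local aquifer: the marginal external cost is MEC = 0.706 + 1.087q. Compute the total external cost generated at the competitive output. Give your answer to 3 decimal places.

Market equilibrium (private): 48.031 + 3.378q = 50.082 - 3.946q → q_m = 0.2800.
Total external cost = ∫₀^{q_m} (0.706 + 1.087q) dq = 0.706×0.2800 + ½×1.087×0.2800² = 0.2403.

$0.240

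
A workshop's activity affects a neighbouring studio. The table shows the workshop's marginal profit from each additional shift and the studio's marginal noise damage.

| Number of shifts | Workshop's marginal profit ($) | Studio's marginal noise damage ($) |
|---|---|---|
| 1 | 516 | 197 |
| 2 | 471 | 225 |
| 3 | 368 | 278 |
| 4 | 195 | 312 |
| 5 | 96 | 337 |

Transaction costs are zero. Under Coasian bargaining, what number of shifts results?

3

Bargaining reaches the level where marginal profit last exceeds marginal noise damage.
That holds through level 3 (368 ≥ 278) but not at 4 (195 < 312).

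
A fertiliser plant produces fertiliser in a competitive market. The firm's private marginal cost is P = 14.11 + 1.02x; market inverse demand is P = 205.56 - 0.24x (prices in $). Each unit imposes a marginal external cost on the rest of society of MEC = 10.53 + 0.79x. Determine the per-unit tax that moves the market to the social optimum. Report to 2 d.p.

Social marginal cost = private MC + MEC = 24.64 + 1.81x.
Set SMC = demand: 24.64 + 1.81x = 205.56 - 0.24x → x* = 88.2537.
The Pigouvian tax equals MEC at x*: 10.53 + 0.79×88.2537 = 80.2504.

tax = $80.25 per unit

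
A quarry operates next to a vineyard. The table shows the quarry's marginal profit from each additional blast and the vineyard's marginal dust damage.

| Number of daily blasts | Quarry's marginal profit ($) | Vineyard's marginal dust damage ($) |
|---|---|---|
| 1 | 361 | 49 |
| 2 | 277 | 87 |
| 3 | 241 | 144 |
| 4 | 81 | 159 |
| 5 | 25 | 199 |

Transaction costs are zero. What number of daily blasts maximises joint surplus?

Bargaining reaches the level where marginal profit last exceeds marginal dust damage.
That holds through level 3 (241 ≥ 144) but not at 4 (81 < 159).

3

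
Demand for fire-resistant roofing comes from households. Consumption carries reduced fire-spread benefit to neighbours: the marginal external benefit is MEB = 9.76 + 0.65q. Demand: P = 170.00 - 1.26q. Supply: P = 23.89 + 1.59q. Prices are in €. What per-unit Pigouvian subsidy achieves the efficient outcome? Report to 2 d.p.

Social marginal benefit = demand + MEB = 179.76 - 0.61q.
Set SMB = MC: 179.76 - 0.61q = 23.89 + 1.59q → q* = 70.8500.
The Pigouvian subsidy equals MEB at q*: 9.76 + 0.65×70.8500 = 55.8125.

subsidy = €55.81 per unit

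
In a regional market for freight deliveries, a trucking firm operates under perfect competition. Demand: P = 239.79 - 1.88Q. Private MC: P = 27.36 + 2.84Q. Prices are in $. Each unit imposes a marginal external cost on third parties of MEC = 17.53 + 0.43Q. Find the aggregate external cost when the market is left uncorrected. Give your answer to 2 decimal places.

Market equilibrium (private): 27.36 + 2.84Q = 239.79 - 1.88Q → Q_m = 45.0064.
Total external cost = ∫₀^{Q_m} (17.53 + 0.43Q) dQ = 17.53×45.0064 + ½×0.43×45.0064² = 1224.4610.

$1224.46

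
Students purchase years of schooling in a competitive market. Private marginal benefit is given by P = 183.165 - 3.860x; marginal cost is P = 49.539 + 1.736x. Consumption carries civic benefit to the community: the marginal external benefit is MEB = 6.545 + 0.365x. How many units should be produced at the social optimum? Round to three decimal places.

Social marginal benefit = demand + MEB = 189.710 - 3.495x.
Set SMB = MC: 189.710 - 3.495x = 49.539 + 1.736x → x* = 26.7962.

x* = 26.796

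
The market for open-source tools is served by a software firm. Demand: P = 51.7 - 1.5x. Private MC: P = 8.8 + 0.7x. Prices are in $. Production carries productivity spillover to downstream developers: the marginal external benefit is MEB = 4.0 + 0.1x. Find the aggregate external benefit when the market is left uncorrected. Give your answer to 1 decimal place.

Market equilibrium (private): 8.8 + 0.7x = 51.7 - 1.5x → x_m = 19.5000.
Total external benefit = ∫₀^{x_m} (4.0 + 0.1x) dx = 4.0×19.5000 + ½×0.1×19.5000² = 97.0125.

$97.0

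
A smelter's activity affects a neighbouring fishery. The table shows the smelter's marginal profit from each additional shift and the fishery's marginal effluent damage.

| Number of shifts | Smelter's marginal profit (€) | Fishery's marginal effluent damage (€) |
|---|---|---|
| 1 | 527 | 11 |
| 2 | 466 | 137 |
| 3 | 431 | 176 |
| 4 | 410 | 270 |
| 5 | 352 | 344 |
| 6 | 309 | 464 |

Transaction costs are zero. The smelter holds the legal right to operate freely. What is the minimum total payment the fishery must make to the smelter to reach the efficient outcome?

Left alone the smelter would choose level 6 (marginal profit stays positive).
Efficient level: k* = 5 (marginal profit ≥ marginal effluent damage through 5).
The fishery must at least cover the smelter's forgone profit from cutting 6→5: 309 = 309.

€309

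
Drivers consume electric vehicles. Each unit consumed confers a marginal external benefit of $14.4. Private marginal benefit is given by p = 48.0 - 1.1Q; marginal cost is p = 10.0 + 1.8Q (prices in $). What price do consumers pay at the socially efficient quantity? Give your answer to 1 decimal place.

Social marginal benefit = demand + MEB = 62.4 - 1.1Q.
Set SMB = MC: 62.4 - 1.1Q = 10.0 + 1.8Q → Q* = 18.0690.
Consumer price on the demand curve at Q*: 48.0 − 1.1×18.0690 = 28.1241.

P = $28.1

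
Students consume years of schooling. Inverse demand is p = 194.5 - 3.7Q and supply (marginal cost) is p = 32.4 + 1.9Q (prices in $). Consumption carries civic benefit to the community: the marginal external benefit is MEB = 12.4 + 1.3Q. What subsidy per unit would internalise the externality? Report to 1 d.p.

subsidy = $65.2 per unit

Social marginal benefit = demand + MEB = 206.9 - 2.4Q.
Set SMB = MC: 206.9 - 2.4Q = 32.4 + 1.9Q → Q* = 40.5814.
The Pigouvian subsidy equals MEB at Q*: 12.4 + 1.3×40.5814 = 65.1558.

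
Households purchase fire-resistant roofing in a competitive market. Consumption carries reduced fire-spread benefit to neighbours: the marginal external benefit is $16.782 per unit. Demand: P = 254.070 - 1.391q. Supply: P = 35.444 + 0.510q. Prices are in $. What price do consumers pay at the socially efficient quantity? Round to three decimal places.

P = $81.817

Social marginal benefit = demand + MEB = 270.852 - 1.391q.
Set SMB = MC: 270.852 - 1.391q = 35.444 + 0.510q → q* = 123.8338.
Consumer price on the demand curve at q*: 254.070 − 1.391×123.8338 = 81.8172.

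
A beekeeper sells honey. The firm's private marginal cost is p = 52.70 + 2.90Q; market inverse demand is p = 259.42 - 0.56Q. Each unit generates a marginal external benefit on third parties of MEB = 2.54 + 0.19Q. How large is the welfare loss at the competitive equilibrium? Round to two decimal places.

DWL = 29.51

Market equilibrium (private): 52.70 + 2.90Q = 259.42 - 0.56Q → Q_m = 59.7457.
Social marginal cost = private MC − MEB = 50.16 + 2.71Q.
Set SMC = demand: 50.16 + 2.71Q = 259.42 - 0.56Q → Q* = 63.9939.
Between Q* and Q_m the wedge demand − SMC runs linearly from 0 to MEB(Q_m), so the loss is a triangle.
DWL = ½ × 4.2482 × 13.8917 = 29.5074.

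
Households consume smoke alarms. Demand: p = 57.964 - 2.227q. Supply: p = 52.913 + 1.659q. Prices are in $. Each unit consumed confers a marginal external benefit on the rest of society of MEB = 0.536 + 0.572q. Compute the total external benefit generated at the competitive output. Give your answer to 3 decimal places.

$1.180

Market equilibrium (private): 52.913 + 1.659q = 57.964 - 2.227q → q_m = 1.2998.
Total external benefit = ∫₀^{q_m} (0.536 + 0.572q) dq = 0.536×1.2998 + ½×0.572×1.2998² = 1.1799.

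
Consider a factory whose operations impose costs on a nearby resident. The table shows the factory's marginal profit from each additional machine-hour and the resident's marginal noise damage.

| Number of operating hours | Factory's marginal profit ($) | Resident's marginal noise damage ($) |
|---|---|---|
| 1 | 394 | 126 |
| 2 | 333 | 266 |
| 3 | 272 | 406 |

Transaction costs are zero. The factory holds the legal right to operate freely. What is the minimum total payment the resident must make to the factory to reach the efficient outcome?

Left alone the factory would choose level 3 (marginal profit stays positive).
Efficient level: k* = 2 (marginal profit ≥ marginal noise damage through 2).
The resident must at least cover the factory's forgone profit from cutting 3→2: 272 = 272.

$272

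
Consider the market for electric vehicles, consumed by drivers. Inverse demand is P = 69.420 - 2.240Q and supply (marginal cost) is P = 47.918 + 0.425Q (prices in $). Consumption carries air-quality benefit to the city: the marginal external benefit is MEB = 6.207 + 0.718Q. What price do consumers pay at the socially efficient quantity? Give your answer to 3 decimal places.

P = $37.541

Social marginal benefit = demand + MEB = 75.627 - 1.522Q.
Set SMB = MC: 75.627 - 1.522Q = 47.918 + 0.425Q → Q* = 14.2316.
Consumer price on the demand curve at Q*: 69.420 − 2.240×14.2316 = 37.5412.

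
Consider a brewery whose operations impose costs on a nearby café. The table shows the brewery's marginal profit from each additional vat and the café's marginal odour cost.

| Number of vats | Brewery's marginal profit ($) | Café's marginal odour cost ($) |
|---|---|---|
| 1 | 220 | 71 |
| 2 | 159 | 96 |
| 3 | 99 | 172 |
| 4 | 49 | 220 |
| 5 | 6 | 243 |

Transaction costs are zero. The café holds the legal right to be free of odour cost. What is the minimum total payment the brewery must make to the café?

$167

Efficient level: marginal profit ≥ marginal odour cost through level 2, so k* = 2.
With the café holding the right, the brewery must at least compensate total damage at k*: 71 + 96 = 167.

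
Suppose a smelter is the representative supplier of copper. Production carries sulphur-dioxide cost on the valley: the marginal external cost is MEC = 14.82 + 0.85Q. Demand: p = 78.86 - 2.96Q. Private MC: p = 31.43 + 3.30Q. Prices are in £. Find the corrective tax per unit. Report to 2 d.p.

Social marginal cost = private MC + MEC = 46.25 + 4.15Q.
Set SMC = demand: 46.25 + 4.15Q = 78.86 - 2.96Q → Q* = 4.5865.
The Pigouvian tax equals MEC at Q*: 14.82 + 0.85×4.5865 = 18.7185.

tax = £18.72 per unit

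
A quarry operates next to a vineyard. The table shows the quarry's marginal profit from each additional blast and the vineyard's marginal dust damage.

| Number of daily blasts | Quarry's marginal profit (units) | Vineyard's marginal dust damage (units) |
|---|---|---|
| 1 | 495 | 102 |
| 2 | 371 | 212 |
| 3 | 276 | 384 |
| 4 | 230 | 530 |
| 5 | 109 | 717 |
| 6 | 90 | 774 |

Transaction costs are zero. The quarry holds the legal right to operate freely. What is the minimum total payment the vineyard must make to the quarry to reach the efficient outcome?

705

Left alone the quarry would choose level 6 (marginal profit stays positive).
Efficient level: k* = 2 (marginal profit ≥ marginal dust damage through 2).
The vineyard must at least cover the quarry's forgone profit from cutting 6→2: 276 + 230 + 109 + 90 = 705.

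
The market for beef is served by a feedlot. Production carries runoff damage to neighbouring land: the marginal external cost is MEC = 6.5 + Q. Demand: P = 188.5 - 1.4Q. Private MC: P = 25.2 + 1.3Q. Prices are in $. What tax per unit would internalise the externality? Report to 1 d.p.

tax = $48.9 per unit

Social marginal cost = private MC + MEC = 31.7 + 2.3Q.
Set SMC = demand: 31.7 + 2.3Q = 188.5 - 1.4Q → Q* = 42.3784.
The Pigouvian tax equals MEC at Q*: 6.5 + 1.0×42.3784 = 48.8784.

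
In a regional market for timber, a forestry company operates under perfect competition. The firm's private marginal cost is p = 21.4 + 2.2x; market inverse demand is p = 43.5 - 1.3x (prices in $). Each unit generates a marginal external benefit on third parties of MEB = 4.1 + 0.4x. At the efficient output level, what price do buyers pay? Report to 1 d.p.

Social marginal cost = private MC − MEB = 17.3 + 1.8x.
Set SMC = demand: 17.3 + 1.8x = 43.5 - 1.3x → x* = 8.4516.
Consumer price on the demand curve at x*: 43.5 − 1.3×8.4516 = 32.5129.

P = $32.5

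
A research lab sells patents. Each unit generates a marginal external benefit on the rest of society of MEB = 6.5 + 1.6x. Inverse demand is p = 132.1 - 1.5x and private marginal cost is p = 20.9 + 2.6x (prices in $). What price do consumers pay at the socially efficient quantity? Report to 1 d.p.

P = $61.5

Social marginal cost = private MC − MEB = 14.4 + x.
Set SMC = demand: 14.4 + x = 132.1 - 1.5x → x* = 47.0800.
Consumer price on the demand curve at x*: 132.1 − 1.5×47.0800 = 61.4800.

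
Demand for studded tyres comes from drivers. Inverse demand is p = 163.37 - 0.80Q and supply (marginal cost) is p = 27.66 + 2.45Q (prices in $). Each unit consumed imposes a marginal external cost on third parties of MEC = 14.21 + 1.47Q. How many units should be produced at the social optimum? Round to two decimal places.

Q* = 25.74

Social marginal benefit = demand − MEC = 149.16 - 2.27Q.
Set SMB = MC: 149.16 - 2.27Q = 27.66 + 2.45Q → Q* = 25.7415.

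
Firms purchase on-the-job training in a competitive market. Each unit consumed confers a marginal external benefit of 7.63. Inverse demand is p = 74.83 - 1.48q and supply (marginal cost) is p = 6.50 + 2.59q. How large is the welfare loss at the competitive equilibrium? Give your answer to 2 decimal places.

Market equilibrium (private): 6.50 + 2.59q = 74.83 - 1.48q → q_m = 16.7887.
Social marginal benefit = demand + MEB = 82.46 - 1.48q.
Set SMB = MC: 82.46 - 1.48q = 6.50 + 2.59q → q* = 18.6634.
Height of the DWL triangle at q_m is SMB(q_m) − MC(q_m) = MEB(q_m) = 7.6300.
DWL = ½ × 1.8747 × 7.6300 = 7.1520.

DWL = 7.15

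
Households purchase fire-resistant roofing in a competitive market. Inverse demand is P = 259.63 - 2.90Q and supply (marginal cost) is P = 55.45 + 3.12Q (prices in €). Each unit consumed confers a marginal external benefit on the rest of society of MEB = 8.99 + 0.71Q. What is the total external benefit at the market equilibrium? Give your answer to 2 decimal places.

Market equilibrium (private): 55.45 + 3.12Q = 259.63 - 2.90Q → Q_m = 33.9169.
Total external benefit = ∫₀^{Q_m} (8.99 + 0.71Q) dQ = 8.99×33.9169 + ½×0.71×33.9169² = 713.2893.

€713.29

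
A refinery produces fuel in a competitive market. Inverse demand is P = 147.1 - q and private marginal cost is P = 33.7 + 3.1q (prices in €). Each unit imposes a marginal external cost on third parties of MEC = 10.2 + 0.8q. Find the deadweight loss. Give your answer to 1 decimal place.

DWL = €106.6

Market equilibrium (private): 33.7 + 3.1q = 147.1 - q → q_m = 27.6585.
Social marginal cost = private MC + MEC = 43.9 + 3.9q.
Set SMC = demand: 43.9 + 3.9q = 147.1 - q → q* = 21.0612.
Between q* and q_m the wedge SMC − demand runs linearly from 0 to MEC(q_m), so the loss is a triangle.
DWL = ½ × 6.5973 × 32.3268 = 106.6348.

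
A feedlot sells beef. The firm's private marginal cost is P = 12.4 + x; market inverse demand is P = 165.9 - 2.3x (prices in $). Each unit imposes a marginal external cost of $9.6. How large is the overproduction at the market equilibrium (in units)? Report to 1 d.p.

2.9 units

Market equilibrium (private): 12.4 + x = 165.9 - 2.3x → x_m = 46.5152.
Social marginal cost = private MC + MEC = 22.0 + x.
Set SMC = demand: 22.0 + x = 165.9 - 2.3x → x* = 43.6061.
Gap = |46.5152 − 43.6061| = 2.9091.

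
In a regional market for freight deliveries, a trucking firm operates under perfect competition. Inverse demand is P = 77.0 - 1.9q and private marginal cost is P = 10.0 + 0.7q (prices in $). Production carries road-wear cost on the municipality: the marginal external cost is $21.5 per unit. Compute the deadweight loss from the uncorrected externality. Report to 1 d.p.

DWL = $88.9

Market equilibrium (private): 10.0 + 0.7q = 77.0 - 1.9q → q_m = 25.7692.
Social marginal cost = private MC + MEC = 31.5 + 0.7q.
Set SMC = demand: 31.5 + 0.7q = 77.0 - 1.9q → q* = 17.5000.
The welfare-loss triangle has base |q_m − q*| and height MEC(q_m) (the vertical gap between SMC and demand is zero at q* and MEC at q_m).
DWL = ½ × 8.2692 × 21.5000 = 88.8939.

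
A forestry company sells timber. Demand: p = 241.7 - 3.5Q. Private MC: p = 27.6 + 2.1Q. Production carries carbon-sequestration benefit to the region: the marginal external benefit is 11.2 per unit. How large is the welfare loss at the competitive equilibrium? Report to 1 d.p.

Market equilibrium (private): 27.6 + 2.1Q = 241.7 - 3.5Q → Q_m = 38.2321.
Social marginal cost = private MC − MEB = 16.4 + 2.1Q.
Set SMC = demand: 16.4 + 2.1Q = 241.7 - 3.5Q → Q* = 40.2321.
Between Q* and Q_m the wedge demand − SMC runs linearly from 0 to MEB(Q_m), so the loss is a triangle.
DWL = ½ × 2.0000 × 11.2000 = 11.2000.

DWL = 11.2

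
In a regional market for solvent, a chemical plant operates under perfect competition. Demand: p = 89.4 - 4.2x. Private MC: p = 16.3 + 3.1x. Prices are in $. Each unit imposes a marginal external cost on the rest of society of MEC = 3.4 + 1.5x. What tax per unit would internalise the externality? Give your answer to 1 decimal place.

tax = $15.3 per unit

Social marginal cost = private MC + MEC = 19.7 + 4.6x.
Set SMC = demand: 19.7 + 4.6x = 89.4 - 4.2x → x* = 7.9205.
The Pigouvian tax equals MEC at x*: 3.4 + 1.5×7.9205 = 15.2808.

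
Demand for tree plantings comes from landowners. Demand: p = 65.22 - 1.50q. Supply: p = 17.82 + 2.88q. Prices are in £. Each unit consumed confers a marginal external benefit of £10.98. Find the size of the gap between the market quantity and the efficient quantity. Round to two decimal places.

2.51 units

Market equilibrium (private): 17.82 + 2.88q = 65.22 - 1.50q → q_m = 10.8219.
Social marginal benefit = demand + MEB = 76.20 - 1.50q.
Set SMB = MC: 76.20 - 1.50q = 17.82 + 2.88q → q* = 13.3288.
Gap = |10.8219 − 13.3288| = 2.5069.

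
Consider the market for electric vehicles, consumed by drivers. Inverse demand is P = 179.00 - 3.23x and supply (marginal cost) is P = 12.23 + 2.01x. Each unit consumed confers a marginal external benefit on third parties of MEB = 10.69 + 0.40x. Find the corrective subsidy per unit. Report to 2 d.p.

Social marginal benefit = demand + MEB = 189.69 - 2.83x.
Set SMB = MC: 189.69 - 2.83x = 12.23 + 2.01x → x* = 36.6653.
The Pigouvian subsidy equals MEB at x*: 10.69 + 0.40×36.6653 = 25.3561.

subsidy = 25.36 per unit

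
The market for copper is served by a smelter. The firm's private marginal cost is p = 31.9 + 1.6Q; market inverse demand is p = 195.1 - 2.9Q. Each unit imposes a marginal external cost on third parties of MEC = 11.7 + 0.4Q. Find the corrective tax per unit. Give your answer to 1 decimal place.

Social marginal cost = private MC + MEC = 43.6 + 2.0Q.
Set SMC = demand: 43.6 + 2.0Q = 195.1 - 2.9Q → Q* = 30.9184.
The Pigouvian tax equals MEC at Q*: 11.7 + 0.4×30.9184 = 24.0674.

tax = 24.1 per unit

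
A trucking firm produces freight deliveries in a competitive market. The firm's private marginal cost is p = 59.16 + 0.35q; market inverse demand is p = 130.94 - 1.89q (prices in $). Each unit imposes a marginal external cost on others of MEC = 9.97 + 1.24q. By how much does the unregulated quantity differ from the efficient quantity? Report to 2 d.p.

14.28 units

Market equilibrium (private): 59.16 + 0.35q = 130.94 - 1.89q → q_m = 32.0446.
Social marginal cost = private MC + MEC = 69.13 + 1.59q.
Set SMC = demand: 69.13 + 1.59q = 130.94 - 1.89q → q* = 17.7615.
Gap = |32.0446 − 17.7615| = 14.2831.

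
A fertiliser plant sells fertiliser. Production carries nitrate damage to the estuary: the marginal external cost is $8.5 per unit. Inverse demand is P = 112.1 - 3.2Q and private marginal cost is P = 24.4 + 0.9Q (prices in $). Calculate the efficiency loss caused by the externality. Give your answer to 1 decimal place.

DWL = $8.8

Market equilibrium (private): 24.4 + 0.9Q = 112.1 - 3.2Q → Q_m = 21.3902.
Social marginal cost = private MC + MEC = 32.9 + 0.9Q.
Set SMC = demand: 32.9 + 0.9Q = 112.1 - 3.2Q → Q* = 19.3171.
The loss is the area between SMC and demand from Q* to Q_m; with linear curves that's a triangle of height MEC(Q_m).
DWL = ½ × 2.0731 × 8.5000 = 8.8107.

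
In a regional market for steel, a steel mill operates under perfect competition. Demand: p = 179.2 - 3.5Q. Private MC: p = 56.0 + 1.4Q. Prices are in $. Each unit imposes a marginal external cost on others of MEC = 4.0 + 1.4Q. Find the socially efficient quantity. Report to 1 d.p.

Q* = 18.9

Social marginal cost = private MC + MEC = 60.0 + 2.8Q.
Set SMC = demand: 60.0 + 2.8Q = 179.2 - 3.5Q → Q* = 18.9206.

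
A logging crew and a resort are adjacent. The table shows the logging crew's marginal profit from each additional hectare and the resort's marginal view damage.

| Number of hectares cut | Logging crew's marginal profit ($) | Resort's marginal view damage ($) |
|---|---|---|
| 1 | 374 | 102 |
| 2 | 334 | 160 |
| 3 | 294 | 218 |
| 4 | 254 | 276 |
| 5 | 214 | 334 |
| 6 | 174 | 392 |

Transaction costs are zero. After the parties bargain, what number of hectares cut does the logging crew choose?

Bargaining reaches the level where marginal profit last exceeds marginal view damage.
That holds through level 3 (294 ≥ 218) but not at 4 (254 < 276).

3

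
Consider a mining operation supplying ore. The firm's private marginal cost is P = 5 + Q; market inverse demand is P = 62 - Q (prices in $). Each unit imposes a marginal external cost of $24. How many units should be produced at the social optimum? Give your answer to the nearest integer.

Social marginal cost = private MC + MEC = 29 + Q.
Set SMC = demand: 29 + Q = 62 - Q → Q* = 16.5000.

Q* = 17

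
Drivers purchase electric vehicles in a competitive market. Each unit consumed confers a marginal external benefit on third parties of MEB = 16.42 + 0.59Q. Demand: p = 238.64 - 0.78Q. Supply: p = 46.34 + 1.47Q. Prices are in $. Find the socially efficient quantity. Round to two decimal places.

Social marginal benefit = demand + MEB = 255.06 - 0.19Q.
Set SMB = MC: 255.06 - 0.19Q = 46.34 + 1.47Q → Q* = 125.7349.

Q* = 125.73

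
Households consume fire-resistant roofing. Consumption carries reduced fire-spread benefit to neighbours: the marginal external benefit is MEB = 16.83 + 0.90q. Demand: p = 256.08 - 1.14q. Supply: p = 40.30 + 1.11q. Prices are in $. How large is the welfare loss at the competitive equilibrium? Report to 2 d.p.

Market equilibrium (private): 40.30 + 1.11q = 256.08 - 1.14q → q_m = 95.9022.
Social marginal benefit = demand + MEB = 272.91 - 0.24q.
Set SMB = MC: 272.91 - 0.24q = 40.30 + 1.11q → q* = 172.3037.
Between q* and q_m the wedge SMB − MC runs linearly from 0 to MEB(q_m), so the loss is a triangle.
DWL = ½ × 76.4015 × 103.1420 = 3940.1018.

DWL = $3940.10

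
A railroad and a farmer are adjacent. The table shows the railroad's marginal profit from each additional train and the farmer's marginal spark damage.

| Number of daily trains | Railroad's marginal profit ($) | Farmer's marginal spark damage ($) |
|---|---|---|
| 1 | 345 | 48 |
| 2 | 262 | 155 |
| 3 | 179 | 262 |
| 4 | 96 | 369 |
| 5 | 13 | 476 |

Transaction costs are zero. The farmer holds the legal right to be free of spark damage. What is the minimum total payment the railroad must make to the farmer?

$203

Efficient level: marginal profit ≥ marginal spark damage through level 2, so k* = 2.
With the farmer holding the right, the railroad must at least compensate total damage at k*: 48 + 155 = 203.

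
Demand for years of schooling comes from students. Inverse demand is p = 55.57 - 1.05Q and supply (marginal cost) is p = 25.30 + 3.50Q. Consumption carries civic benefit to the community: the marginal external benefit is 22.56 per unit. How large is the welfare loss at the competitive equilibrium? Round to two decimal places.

Market equilibrium (private): 25.30 + 3.50Q = 55.57 - 1.05Q → Q_m = 6.6527.
Social marginal benefit = demand + MEB = 78.13 - 1.05Q.
Set SMB = MC: 78.13 - 1.05Q = 25.30 + 3.50Q → Q* = 11.6110.
Between Q* and Q_m the wedge SMB − MC runs linearly from 0 to MEB(Q_m), so the loss is a triangle.
DWL = ½ × 4.9583 × 22.5600 = 55.9296.

DWL = 55.93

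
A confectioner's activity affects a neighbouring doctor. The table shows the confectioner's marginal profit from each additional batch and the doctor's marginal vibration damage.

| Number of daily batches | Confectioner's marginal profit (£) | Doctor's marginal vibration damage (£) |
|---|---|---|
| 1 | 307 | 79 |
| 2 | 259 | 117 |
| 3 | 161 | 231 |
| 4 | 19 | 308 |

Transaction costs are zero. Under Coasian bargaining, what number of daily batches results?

2

Bargaining reaches the level where marginal profit last exceeds marginal vibration damage.
That holds through level 2 (259 ≥ 117) but not at 3 (161 < 231).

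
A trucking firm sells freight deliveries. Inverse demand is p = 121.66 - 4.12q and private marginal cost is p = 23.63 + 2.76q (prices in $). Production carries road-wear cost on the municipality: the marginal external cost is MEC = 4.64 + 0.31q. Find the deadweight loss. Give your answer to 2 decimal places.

DWL = $5.70

Market equilibrium (private): 23.63 + 2.76q = 121.66 - 4.12q → q_m = 14.2485.
Social marginal cost = private MC + MEC = 28.27 + 3.07q.
Set SMC = demand: 28.27 + 3.07q = 121.66 - 4.12q → q* = 12.9889.
Between q* and q_m the wedge SMC − demand runs linearly from 0 to MEC(q_m), so the loss is a triangle.
DWL = ½ × 1.2596 × 9.0570 = 5.7041.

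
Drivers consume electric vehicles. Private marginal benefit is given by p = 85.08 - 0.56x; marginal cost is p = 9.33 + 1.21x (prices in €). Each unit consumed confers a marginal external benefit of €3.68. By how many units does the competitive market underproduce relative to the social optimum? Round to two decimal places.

2.08 units

Market equilibrium (private): 9.33 + 1.21x = 85.08 - 0.56x → x_m = 42.7966.
Social marginal benefit = demand + MEB = 88.76 - 0.56x.
Set SMB = MC: 88.76 - 0.56x = 9.33 + 1.21x → x* = 44.8757.
Gap = |42.7966 − 44.8757| = 2.0791.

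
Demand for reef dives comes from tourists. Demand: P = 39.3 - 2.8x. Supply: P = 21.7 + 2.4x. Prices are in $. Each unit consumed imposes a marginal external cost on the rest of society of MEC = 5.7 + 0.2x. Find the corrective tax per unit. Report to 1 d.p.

Social marginal benefit = demand − MEC = 33.6 - 3.0x.
Set SMB = MC: 33.6 - 3.0x = 21.7 + 2.4x → x* = 2.2037.
The Pigouvian tax equals MEC at x*: 5.7 + 0.2×2.2037 = 6.1407.

tax = $6.1 per unit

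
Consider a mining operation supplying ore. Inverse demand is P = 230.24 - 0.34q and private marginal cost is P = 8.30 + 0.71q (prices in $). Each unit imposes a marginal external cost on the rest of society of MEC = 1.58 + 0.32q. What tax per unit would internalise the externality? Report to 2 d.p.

tax = $53.05 per unit

Social marginal cost = private MC + MEC = 9.88 + 1.03q.
Set SMC = demand: 9.88 + 1.03q = 230.24 - 0.34q → q* = 160.8467.
The Pigouvian tax equals MEC at q*: 1.58 + 0.32×160.8467 = 53.0509.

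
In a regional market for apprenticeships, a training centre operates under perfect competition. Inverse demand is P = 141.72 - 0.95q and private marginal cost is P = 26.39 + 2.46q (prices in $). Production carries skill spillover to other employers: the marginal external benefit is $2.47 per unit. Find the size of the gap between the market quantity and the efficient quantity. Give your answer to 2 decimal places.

Market equilibrium (private): 26.39 + 2.46q = 141.72 - 0.95q → q_m = 33.8211.
Social marginal cost = private MC − MEB = 23.92 + 2.46q.
Set SMC = demand: 23.92 + 2.46q = 141.72 - 0.95q → q* = 34.5455.
Gap = |33.8211 − 34.5455| = 0.7244.

0.72 units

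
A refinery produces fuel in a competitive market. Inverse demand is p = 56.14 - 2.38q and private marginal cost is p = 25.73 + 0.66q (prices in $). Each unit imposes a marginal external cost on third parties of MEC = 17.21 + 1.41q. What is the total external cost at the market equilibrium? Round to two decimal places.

$242.70

Market equilibrium (private): 25.73 + 0.66q = 56.14 - 2.38q → q_m = 10.0033.
Total external cost = ∫₀^{q_m} (17.21 + 1.41q) dq = 17.21×10.0033 + ½×1.41×10.0033² = 242.7033.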